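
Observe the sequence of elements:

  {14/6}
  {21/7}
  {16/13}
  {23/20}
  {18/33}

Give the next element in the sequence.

{25/53}

First slot goes 14, 21, 16, 23, 18 → 25 (alternating steps +7, −5, +7, −5, …).
Second slot: 6, 7, 13, 20, 33 → 53 (each term is the sum of the two before it).
Combining the parts gives {25/53}.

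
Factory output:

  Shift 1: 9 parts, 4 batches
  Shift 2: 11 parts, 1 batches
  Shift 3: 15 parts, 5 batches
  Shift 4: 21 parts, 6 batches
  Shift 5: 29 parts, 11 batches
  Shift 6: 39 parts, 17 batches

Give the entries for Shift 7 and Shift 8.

Parts goes 9, 11, 15, 21, 29, 39 → 51 → 65 (differences are 2, 4, 6, … (increasing by 2 each time)).
Batches: each term is the sum of the two before it; 4, 1, 5, 6, 11, 17 → 28 → 45.
Putting the parts together: 51 parts, 28 batches and then 65 parts, 45 batches.

51 parts, 28 batches; 65 parts, 45 batches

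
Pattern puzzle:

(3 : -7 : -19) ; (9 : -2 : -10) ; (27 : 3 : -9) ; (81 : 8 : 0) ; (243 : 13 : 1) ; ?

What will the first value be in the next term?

For the first value, ×3 each step: 3, 9, 27, 81, 243 → 729.

729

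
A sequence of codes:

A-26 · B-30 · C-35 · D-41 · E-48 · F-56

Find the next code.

Letter: letters move forward 1 place in the alphabet; A, B, C, D, E, F → G.
Second component: differences are 4, 5, 6, … (increasing by 1 each time); 26, 30, 35, 41, 48, 56 → 65.
So the next code is G-65.

G-65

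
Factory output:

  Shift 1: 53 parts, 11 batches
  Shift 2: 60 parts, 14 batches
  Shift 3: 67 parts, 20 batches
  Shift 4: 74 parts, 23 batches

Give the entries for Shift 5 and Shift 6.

81 parts, 29 batches; 88 parts, 32 batches

Parts: +7 each step; 53, 60, 67, 74 → 81 → 88.
Batches goes 11, 14, 20, 23 → 29 → 32 (alternating steps +3, +6, +3, +6, …).
So the next two lines are 81 parts, 29 batches and 88 parts, 32 batches.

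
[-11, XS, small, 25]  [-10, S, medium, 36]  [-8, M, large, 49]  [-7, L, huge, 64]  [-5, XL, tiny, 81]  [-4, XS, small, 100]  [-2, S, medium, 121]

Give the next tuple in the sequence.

For the first coordinate, alternating steps +1, +2, +1, +2, …: -11, -10, -8, -7, -5, -4, -2 → -1.
First size: repeats XS → S → M → L → XL; XS, S, M, L, XL, XS, S → M.
Second size goes small, medium, large, huge, tiny, small, medium → large (repeats small → medium → large → huge → tiny).
Fourth coordinate: perfect squares: 5², 6², 7², …, so 25, 36, 49, 64, 81, 100, 121 → 144.
Putting it together: [-1, M, large, 144].

[-1, M, large, 144]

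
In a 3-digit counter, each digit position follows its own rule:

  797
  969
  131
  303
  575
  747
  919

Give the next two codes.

181, 353

For the first digit, +2 each step, mod 10: 7, 9, 1, 3, 5, 7, 9 → 1 → 3.
For the second digit, −3 each step, mod 10: 9, 6, 3, 0, 7, 4, 1 → 8 → 5.
Third digit: +2 each step, mod 10; 7, 9, 1, 3, 5, 7, 9 → 1 → 3.
So the next two codes are 181 and 353.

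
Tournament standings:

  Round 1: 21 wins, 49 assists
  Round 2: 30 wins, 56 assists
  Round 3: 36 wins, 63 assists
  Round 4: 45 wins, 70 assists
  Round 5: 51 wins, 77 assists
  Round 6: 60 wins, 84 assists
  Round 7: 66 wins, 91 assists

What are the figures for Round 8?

Wins: alternating steps +9, +6, +9, +6, …; 21, 30, 36, 45, 51, 60, 66 → 75.
Assists — +7 each step: 49, 56, 63, 70, 77, 84, 91 → 98.
So the next line is 75 wins, 98 assists.

75 wins, 98 assists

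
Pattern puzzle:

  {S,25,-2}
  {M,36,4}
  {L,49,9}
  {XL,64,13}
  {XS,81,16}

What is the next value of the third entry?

18

Size: S, M, L, XL, XS → S (runs through clothing sizes XS→XL).
Second entry: 25, 36, 49, 64, 81 → 100 (perfect squares: 5², 6², 7², …).
Third entry: differences are 6, 5, 4, … (decreasing by 1 each time); -2, 4, 9, 13, 16 → 18.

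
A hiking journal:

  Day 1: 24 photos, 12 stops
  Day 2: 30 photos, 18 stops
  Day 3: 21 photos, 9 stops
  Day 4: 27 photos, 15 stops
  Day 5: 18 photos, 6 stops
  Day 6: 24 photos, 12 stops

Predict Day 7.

15 photos, 3 stops

Photos: alternating steps +6, −9, +6, −9, …; 24, 30, 21, 27, 18, 24 → 15.
Stops: always 12 less than the photos; 12, 18, 9, 15, 6, 12 → 3.
Combining the parts gives 15 photos, 3 stops.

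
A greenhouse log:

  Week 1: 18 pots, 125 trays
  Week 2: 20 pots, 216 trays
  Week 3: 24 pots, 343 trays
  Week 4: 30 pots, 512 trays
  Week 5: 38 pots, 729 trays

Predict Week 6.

48 pots, 1000 trays

Pots — differences are 2, 4, 6, … (increasing by 2 each time): 18, 20, 24, 30, 38 → 48.
Trays goes 125, 216, 343, 512, 729 → 1000 (perfect cubes: 5³, 6³, 7³, …).
Putting it together: 48 pots, 1000 trays.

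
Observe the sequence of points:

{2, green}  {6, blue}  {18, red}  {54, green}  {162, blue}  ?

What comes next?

{486, red}

First slot: ×3 each step; 2, 6, 18, 54, 162 → 486.
Colour: repeats green → blue → red, so green, blue, red, green, blue → red.
Putting it together: {486, red}.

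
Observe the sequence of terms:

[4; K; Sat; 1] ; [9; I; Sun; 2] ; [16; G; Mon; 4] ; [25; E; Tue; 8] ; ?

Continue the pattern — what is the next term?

[36; C; Wed; 16]

First entry — differences are 5, 7, 9, … (increasing by 2 each time): 4, 9, 16, 25 → 36.
Letter: letters move back 2 places in the alphabet, so K, I, G, E → C.
Day: runs through the weekdays Mon→Sun, so Sat, Sun, Mon, Tue → Wed.
Fourth entry goes 1, 2, 4, 8 → 16 (×2 each step).
Combining the parts gives [36; C; Wed; 16].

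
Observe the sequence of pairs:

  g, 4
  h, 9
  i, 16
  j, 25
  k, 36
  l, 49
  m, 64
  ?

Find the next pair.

n, 81

Letter — letters move forward 1 place in the alphabet: g, h, i, j, k, l, m → n.
For the second component, perfect squares: 2², 3², 4², …: 4, 9, 16, 25, 36, 49, 64 → 81.
So the next pair is n, 81.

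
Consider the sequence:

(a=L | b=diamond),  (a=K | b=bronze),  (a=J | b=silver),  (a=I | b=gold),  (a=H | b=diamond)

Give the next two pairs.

(a=G | b=bronze), (a=F | b=silver)

A: L, K, J, I, H → G → F (letters move back 1 place in the alphabet).
B goes diamond, bronze, silver, gold, diamond → bronze → silver (repeats diamond → bronze → silver → gold).
So the next two pairs are (a=G | b=bronze) and (a=F | b=silver).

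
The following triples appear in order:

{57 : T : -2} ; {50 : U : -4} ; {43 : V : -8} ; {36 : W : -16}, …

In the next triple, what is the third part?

Third part: ×2 each step, so -2, -4, -8, -16 → -32.

-32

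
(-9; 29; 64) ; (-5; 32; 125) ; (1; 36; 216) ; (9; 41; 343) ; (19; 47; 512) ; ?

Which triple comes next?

First entry: -9, -5, 1, 9, 19 → 31 (differences are 4, 6, 8, … (increasing by 2 each time)).
Second entry goes 29, 32, 36, 41, 47 → 54 (differences are 3, 4, 5, … (increasing by 1 each time)).
Third entry — perfect cubes: 4³, 5³, 6³, …: 64, 125, 216, 343, 512 → 729.
Putting it together: (31; 54; 729).

(31; 54; 729)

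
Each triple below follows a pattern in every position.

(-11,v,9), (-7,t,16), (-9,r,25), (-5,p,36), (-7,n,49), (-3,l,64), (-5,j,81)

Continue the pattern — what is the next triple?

First slot: alternating steps +4, −2, +4, −2, …, so -11, -7, -9, -5, -7, -3, -5 → -1.
Letter: letters move back 2 places in the alphabet, so v, t, r, p, n, l, j → h.
Third slot — perfect squares: 3², 4², 5², …: 9, 16, 25, 36, 49, 64, 81 → 100.
Combining the parts gives (-1,h,100).

(-1,h,100)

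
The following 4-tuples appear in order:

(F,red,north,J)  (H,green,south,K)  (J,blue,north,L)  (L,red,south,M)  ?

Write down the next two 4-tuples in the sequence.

First letter goes F, H, J, L → N → P (letters move forward 2 places in the alphabet).
Colour: red, green, blue, red → green → blue (repeats red → green → blue).
Direction: alternates north ↔ south; north, south, north, south → north → south.
Second letter — letters move forward 1 place in the alphabet: J, K, L, M → N → O.
Putting the parts together: (N,green,north,N) and then (P,blue,south,O).

(N,green,north,N), (P,blue,south,O)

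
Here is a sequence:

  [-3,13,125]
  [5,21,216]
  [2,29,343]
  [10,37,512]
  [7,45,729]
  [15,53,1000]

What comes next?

[12,61,1331]

First slot goes -3, 5, 2, 10, 7, 15 → 12 (alternating steps +8, −3, +8, −3, …).
Second slot goes 13, 21, 29, 37, 45, 53 → 61 (+8 each step).
For the third slot, perfect cubes: 5³, 6³, 7³, …: 125, 216, 343, 512, 729, 1000 → 1331.
Putting it together: [12,61,1331].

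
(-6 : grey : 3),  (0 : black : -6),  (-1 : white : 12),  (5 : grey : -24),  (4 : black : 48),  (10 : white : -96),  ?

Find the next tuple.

First slot: alternating steps +6, −1, +6, −1, …; -6, 0, -1, 5, 4, 10 → 9.
Shade: repeats grey → black → white, so grey, black, white, grey, black, white → grey.
Third slot: ×(-2) each step, so 3, -6, 12, -24, 48, -96 → 192.
Putting it together: (9 : grey : 192).

(9 : grey : 192)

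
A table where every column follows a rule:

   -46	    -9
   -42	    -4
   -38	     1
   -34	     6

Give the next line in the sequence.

-30  11

For the first component, +4 each step: -46, -42, -38, -34 → -30.
Second component: -9, -4, 1, 6 → 11 (+5 each step).
Putting it together: -30  11.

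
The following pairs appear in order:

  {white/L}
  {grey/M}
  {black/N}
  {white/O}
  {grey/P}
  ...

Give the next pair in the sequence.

{black/Q}

Shade: white, grey, black, white, grey → black (repeats white → grey → black).
For the letter, letters move forward 1 place in the alphabet: L, M, N, O, P → Q.
Combining the parts gives {black/Q}.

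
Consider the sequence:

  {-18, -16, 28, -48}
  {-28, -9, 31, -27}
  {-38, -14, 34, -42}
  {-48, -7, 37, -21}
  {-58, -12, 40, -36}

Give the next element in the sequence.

First part — −10 each step: -18, -28, -38, -48, -58 → -68.
Second part goes -16, -9, -14, -7, -12 → -5 (alternating steps +7, −5, +7, −5, …).
Third part: +3 each step, so 28, 31, 34, 37, 40 → 43.
Fourth part goes -48, -27, -42, -21, -36 → -15 (always 3 × the second part).
Putting it together: {-68, -5, 43, -15}.

{-68, -5, 43, -15}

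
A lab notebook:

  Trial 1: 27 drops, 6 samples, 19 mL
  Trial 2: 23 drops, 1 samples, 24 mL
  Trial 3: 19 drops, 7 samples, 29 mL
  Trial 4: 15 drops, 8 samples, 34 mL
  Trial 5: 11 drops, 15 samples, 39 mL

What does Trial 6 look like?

7 drops, 23 samples, 44 mL

Drops: 27, 23, 19, 15, 11 → 7 (−4 each step).
Samples — each term is the sum of the two before it: 6, 1, 7, 8, 15 → 23.
ML — +5 each step: 19, 24, 29, 34, 39 → 44.
Putting it together: 7 drops, 23 samples, 44 mL.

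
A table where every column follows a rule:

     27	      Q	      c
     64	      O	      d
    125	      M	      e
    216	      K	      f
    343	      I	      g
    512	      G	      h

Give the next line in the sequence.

729  E  i

For the first component, perfect cubes: 3³, 4³, 5³, …: 27, 64, 125, 216, 343, 512 → 729.
First letter: Q, O, M, K, I, G → E (letters move back 2 places in the alphabet).
For the second letter, letters move forward 1 place in the alphabet: c, d, e, f, g, h → i.
Combining the parts gives 729  E  i.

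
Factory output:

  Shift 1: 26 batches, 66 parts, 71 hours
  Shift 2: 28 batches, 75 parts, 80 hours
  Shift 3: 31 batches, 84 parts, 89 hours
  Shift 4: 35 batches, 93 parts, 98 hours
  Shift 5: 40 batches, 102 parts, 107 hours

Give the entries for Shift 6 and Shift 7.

46 batches, 111 parts, 116 hours; 53 batches, 120 parts, 125 hours

Batches: differences are 2, 3, 4, … (increasing by 1 each time), so 26, 28, 31, 35, 40 → 46 → 53.
Parts goes 66, 75, 84, 93, 102 → 111 → 120 (+9 each step).
Hours: 71, 80, 89, 98, 107 → 116 → 125 (always 5 more than the parts).
So the next two rows are 46 batches, 111 parts, 116 hours and 53 batches, 120 parts, 125 hours.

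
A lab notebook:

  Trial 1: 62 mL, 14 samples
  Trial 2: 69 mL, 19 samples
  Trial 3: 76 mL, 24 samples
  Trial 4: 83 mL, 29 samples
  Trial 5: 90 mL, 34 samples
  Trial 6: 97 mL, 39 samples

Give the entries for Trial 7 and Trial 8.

ML: +7 each step, so 62, 69, 76, 83, 90, 97 → 104 → 111.
Samples — +5 each step: 14, 19, 24, 29, 34, 39 → 44 → 49.
So the next two records are 104 mL, 44 samples and 111 mL, 49 samples.

104 mL, 44 samples; 111 mL, 49 samples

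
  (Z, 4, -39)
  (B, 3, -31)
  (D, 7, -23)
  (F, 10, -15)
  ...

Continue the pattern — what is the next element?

Letter — letters move forward 2 places in the alphabet, wrapping Z→A: Z, B, D, F → H.
Second coordinate: each term is the sum of the two before it, so 4, 3, 7, 10 → 17.
Third coordinate — +8 each step: -39, -31, -23, -15 → -7.
So the next element is (H, 17, -7).

(H, 17, -7)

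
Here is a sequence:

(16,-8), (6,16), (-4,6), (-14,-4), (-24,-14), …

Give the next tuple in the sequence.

(-34,-24)

First part — −10 each step: 16, 6, -4, -14, -24 → -34.
Second part: always the previous value of the first part; -8, 16, 6, -4, -14 → -24.
So the next tuple is (-34,-24).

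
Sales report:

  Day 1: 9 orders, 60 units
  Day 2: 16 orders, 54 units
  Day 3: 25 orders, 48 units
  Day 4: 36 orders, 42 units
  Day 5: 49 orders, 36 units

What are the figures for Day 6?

Orders: perfect squares: 3², 4², 5², …, so 9, 16, 25, 36, 49 → 64.
Units goes 60, 54, 48, 42, 36 → 30 (−6 each step).
So the next line is 64 orders, 30 units.

64 orders, 30 units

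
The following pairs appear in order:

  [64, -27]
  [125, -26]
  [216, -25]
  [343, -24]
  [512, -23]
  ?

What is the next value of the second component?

For the second component, +1 each step: -27, -26, -25, -24, -23 → -22.

-22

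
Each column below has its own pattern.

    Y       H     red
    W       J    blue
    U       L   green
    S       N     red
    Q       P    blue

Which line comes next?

O  R  green

For the first letter, letters move back 2 places in the alphabet: Y, W, U, S, Q → O.
Second letter: letters move forward 2 places in the alphabet, so H, J, L, N, P → R.
For the colour, repeats red → blue → green: red, blue, green, red, blue → green.
Putting it together: O  R  green.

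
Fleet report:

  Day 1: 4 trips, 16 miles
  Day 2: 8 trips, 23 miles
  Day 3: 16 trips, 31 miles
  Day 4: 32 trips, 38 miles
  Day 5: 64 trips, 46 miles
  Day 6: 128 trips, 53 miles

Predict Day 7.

256 trips, 61 miles

Trips goes 4, 8, 16, 32, 64, 128 → 256 (×2 each step).
Miles goes 16, 23, 31, 38, 46, 53 → 61 (alternating steps +7, +8, +7, +8, …).
Putting it together: 256 trips, 61 miles.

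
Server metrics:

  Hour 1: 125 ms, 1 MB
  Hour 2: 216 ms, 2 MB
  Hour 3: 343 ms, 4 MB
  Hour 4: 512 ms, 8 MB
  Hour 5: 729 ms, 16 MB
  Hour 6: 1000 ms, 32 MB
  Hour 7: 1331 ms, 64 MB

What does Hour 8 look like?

1728 ms, 128 MB

Ms: perfect cubes: 5³, 6³, 7³, …, so 125, 216, 343, 512, 729, 1000, 1331 → 1728.
MB — ×2 each step: 1, 2, 4, 8, 16, 32, 64 → 128.
Combining the parts gives 1728 ms, 128 MB.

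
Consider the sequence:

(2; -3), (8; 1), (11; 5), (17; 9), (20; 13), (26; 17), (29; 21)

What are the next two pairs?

(35; 25), (38; 29)

First component: 2, 8, 11, 17, 20, 26, 29 → 35 → 38 (alternating steps +6, +3, +6, +3, …).
Second component: -3, 1, 5, 9, 13, 17, 21 → 25 → 29 (+4 each step).
So the next two pairs are (35; 25) and (38; 29).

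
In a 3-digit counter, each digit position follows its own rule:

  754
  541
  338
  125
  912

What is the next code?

First digit: 7, 5, 3, 1, 9 → 7 (−2 each step, mod 10).
Second digit goes 5, 4, 3, 2, 1 → 0 (−1 each step, mod 10).
For the third digit, −3 each step, mod 10: 4, 1, 8, 5, 2 → 9.
Putting it together: 709.

709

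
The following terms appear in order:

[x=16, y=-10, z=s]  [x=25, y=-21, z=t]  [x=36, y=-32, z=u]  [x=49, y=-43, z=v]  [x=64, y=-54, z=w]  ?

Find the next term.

X: 16, 25, 36, 49, 64 → 81 (perfect squares: 4², 5², 6², …).
For the y, −11 each step: -10, -21, -32, -43, -54 → -65.
Z: letters move forward 1 place in the alphabet; s, t, u, v, w → x.
So the next term is [x=81, y=-65, z=x].

[x=81, y=-65, z=x]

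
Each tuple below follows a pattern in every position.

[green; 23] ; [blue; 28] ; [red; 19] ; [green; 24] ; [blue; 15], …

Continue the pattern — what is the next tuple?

[red; 20]

Colour: green, blue, red, green, blue → red (repeats green → blue → red).
Second value — alternating steps +5, −9, +5, −9, …: 23, 28, 19, 24, 15 → 20.
Combining the parts gives [red; 20].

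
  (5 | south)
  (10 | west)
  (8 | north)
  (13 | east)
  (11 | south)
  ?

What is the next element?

First component: alternating steps +5, −2, +5, −2, …; 5, 10, 8, 13, 11 → 16.
For the direction, repeats south → west → north → east: south, west, north, east, south → west.
Putting it together: (16 | west).

(16 | west)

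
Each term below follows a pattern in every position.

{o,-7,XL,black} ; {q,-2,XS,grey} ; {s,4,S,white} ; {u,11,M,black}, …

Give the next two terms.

Letter: o, q, s, u → w → y (letters move forward 2 places in the alphabet).
Second slot goes -7, -2, 4, 11 → 19 → 28 (differences are 5, 6, 7, … (increasing by 1 each time)).
For the size, runs through clothing sizes XS→XL: XL, XS, S, M → L → XL.
Shade goes black, grey, white, black → grey → white (repeats black → grey → white).
So the next two terms are {w,19,L,grey} and {y,28,XL,white}.

{w,19,L,grey}, {y,28,XL,white}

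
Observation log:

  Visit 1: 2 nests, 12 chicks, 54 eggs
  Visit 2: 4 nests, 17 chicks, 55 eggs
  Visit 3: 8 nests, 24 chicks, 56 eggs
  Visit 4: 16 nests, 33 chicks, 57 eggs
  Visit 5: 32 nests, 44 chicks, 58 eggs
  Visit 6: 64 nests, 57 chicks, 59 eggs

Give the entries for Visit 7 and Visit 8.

Nests: 2, 4, 8, 16, 32, 64 → 128 → 256 (×2 each step).
Chicks: differences are 5, 7, 9, … (increasing by 2 each time), so 12, 17, 24, 33, 44, 57 → 72 → 89.
Eggs: 54, 55, 56, 57, 58, 59 → 60 → 61 (+1 each step).
So the next two lines are 128 nests, 72 chicks, 60 eggs and 256 nests, 89 chicks, 61 eggs.

128 nests, 72 chicks, 60 eggs; 256 nests, 89 chicks, 61 eggs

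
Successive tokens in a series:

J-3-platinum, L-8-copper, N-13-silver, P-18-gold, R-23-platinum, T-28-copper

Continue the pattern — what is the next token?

Letter — letters move forward 2 places in the alphabet: J, L, N, P, R, T → V.
Second component: +5 each step; 3, 8, 13, 18, 23, 28 → 33.
Metal goes platinum, copper, silver, gold, platinum, copper → silver (repeats platinum → copper → silver → gold).
So the next token is V-33-silver.

V-33-silver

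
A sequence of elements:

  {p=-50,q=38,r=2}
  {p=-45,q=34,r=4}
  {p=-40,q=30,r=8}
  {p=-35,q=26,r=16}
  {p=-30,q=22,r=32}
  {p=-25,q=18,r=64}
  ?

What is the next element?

{p=-20,q=14,r=128}

P: +5 each step; -50, -45, -40, -35, -30, -25 → -20.
Q: −4 each step; 38, 34, 30, 26, 22, 18 → 14.
R: ×2 each step; 2, 4, 8, 16, 32, 64 → 128.
Combining the parts gives {p=-20,q=14,r=128}.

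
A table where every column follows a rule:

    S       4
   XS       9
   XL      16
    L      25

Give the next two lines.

M  36; S  49

Size: S, XS, XL, L → M → S (runs backward through clothing sizes XS→XL).
For the second component, perfect squares: 2², 3², 4², …: 4, 9, 16, 25 → 36 → 49.
So the next two lines are M  36 and S  49.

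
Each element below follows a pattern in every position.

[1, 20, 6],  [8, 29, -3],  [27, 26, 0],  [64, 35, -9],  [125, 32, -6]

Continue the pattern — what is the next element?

First part: perfect cubes: 1³, 2³, 3³, …; 1, 8, 27, 64, 125 → 216.
For the second part, alternating steps +9, −3, +9, −3, …: 20, 29, 26, 35, 32 → 41.
Third part — together with the second part always sums to 26: 6, -3, 0, -9, -6 → -15.
Combining the parts gives [216, 41, -15].

[216, 41, -15]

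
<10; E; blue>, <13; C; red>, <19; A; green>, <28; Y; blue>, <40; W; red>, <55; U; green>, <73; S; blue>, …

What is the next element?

<94; Q; red>

First value: differences are 3, 6, 9, … (increasing by 3 each time); 10, 13, 19, 28, 40, 55, 73 → 94.
Letter goes E, C, A, Y, W, U, S → Q (letters move back 2 places in the alphabet, wrapping A→Z).
Colour — repeats blue → red → green: blue, red, green, blue, red, green, blue → red.
So the next element is <94; Q; red>.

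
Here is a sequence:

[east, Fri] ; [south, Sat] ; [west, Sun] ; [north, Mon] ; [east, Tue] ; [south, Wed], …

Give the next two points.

For the direction, repeats east → south → west → north: east, south, west, north, east, south → west → north.
Day: Fri, Sat, Sun, Mon, Tue, Wed → Thu → Fri (runs through the weekdays Mon→Sun).
Putting the parts together: [west, Thu] and then [north, Fri].

[west, Thu], [north, Fri]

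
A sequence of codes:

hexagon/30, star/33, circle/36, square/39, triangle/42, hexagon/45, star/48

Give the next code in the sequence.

circle/51

Shape: hexagon, star, circle, square, triangle, hexagon, star → circle (repeats hexagon → star → circle → square → triangle).
Second component — +3 each step: 30, 33, 36, 39, 42, 45, 48 → 51.
Combining the parts gives circle/51.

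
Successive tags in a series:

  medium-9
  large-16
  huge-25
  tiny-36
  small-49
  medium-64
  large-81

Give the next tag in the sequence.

huge-100

Size goes medium, large, huge, tiny, small, medium, large → huge (repeats medium → large → huge → tiny → small).
For the second component, perfect squares: 3², 4², 5², …: 9, 16, 25, 36, 49, 64, 81 → 100.
Putting it together: huge-100.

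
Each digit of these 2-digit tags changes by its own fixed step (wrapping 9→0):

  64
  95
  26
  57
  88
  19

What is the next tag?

First digit: +3 each step, mod 10, so 6, 9, 2, 5, 8, 1 → 4.
For the second digit, +1 each step, mod 10: 4, 5, 6, 7, 8, 9 → 0.
So the next tag is 40.

40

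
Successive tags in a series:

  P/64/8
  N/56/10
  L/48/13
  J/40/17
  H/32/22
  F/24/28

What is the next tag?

Letter goes P, N, L, J, H, F → D (letters move back 2 places in the alphabet).
Second component: −8 each step; 64, 56, 48, 40, 32, 24 → 16.
Third component goes 8, 10, 13, 17, 22, 28 → 35 (differences are 2, 3, 4, … (increasing by 1 each time)).
Putting it together: D/16/35.

D/16/35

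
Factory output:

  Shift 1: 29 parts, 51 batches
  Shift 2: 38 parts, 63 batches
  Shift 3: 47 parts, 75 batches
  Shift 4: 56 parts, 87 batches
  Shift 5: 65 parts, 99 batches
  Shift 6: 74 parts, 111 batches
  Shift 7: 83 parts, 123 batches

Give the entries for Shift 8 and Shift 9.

Parts: 29, 38, 47, 56, 65, 74, 83 → 92 → 101 (+9 each step).
Batches: 51, 63, 75, 87, 99, 111, 123 → 135 → 147 (+12 each step).
Putting the parts together: 92 parts, 135 batches and then 101 parts, 147 batches.

92 parts, 135 batches; 101 parts, 147 batches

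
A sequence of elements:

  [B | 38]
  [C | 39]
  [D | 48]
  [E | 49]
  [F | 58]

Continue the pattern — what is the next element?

[G | 59]

Letter — letters move forward 1 place in the alphabet: B, C, D, E, F → G.
Second part — alternating steps +1, +9, +1, +9, …: 38, 39, 48, 49, 58 → 59.
Combining the parts gives [G | 59].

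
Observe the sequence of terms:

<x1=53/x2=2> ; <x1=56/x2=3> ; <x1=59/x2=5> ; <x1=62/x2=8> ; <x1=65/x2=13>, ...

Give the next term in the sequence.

<x1=68/x2=21>

X1: +3 each step, so 53, 56, 59, 62, 65 → 68.
For the x2, each term is the sum of the two before it: 2, 3, 5, 8, 13 → 21.
Combining the parts gives <x1=68/x2=21>.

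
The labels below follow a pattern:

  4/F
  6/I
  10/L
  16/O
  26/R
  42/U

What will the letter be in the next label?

X

Letter — letters move forward 3 places in the alphabet: F, I, L, O, R, U → X.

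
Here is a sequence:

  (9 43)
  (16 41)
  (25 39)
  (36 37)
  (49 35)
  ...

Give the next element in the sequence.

First component: 9, 16, 25, 36, 49 → 64 (perfect squares: 3², 4², 5², …).
Second component goes 43, 41, 39, 37, 35 → 33 (−2 each step).
Putting it together: (64 33).

(64 33)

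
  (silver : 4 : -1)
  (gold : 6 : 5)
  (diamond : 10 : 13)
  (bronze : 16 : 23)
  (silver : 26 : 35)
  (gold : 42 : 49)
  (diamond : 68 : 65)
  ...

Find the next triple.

(bronze : 110 : 83)

Rank: silver, gold, diamond, bronze, silver, gold, diamond → bronze (repeats silver → gold → diamond → bronze).
Second slot goes 4, 6, 10, 16, 26, 42, 68 → 110 (each term is the sum of the two before it).
Third slot: differences are 6, 8, 10, … (increasing by 2 each time), so -1, 5, 13, 23, 35, 49, 65 → 83.
So the next triple is (bronze : 110 : 83).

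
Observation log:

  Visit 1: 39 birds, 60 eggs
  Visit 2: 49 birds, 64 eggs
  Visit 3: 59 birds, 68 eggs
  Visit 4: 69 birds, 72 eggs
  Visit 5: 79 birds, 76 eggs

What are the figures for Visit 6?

Birds — +10 each step: 39, 49, 59, 69, 79 → 89.
Eggs: +4 each step, so 60, 64, 68, 72, 76 → 80.
Combining the parts gives 89 birds, 80 eggs.

89 birds, 80 eggs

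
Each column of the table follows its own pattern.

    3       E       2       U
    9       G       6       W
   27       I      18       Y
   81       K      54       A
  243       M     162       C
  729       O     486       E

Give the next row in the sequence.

2187  Q  1458  G

For the first component, ×3 each step: 3, 9, 27, 81, 243, 729 → 2187.
First letter: letters move forward 2 places in the alphabet, so E, G, I, K, M, O → Q.
Third component: ×3 each step; 2, 6, 18, 54, 162, 486 → 1458.
Second letter: letters move forward 2 places in the alphabet, wrapping Z→A; U, W, Y, A, C, E → G.
So the next row is 2187  Q  1458  G.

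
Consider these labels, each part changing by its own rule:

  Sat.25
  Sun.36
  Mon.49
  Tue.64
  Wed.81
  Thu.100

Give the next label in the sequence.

Day — runs through the weekdays Mon→Sun: Sat, Sun, Mon, Tue, Wed, Thu → Fri.
Second component: perfect squares: 5², 6², 7², …, so 25, 36, 49, 64, 81, 100 → 121.
So the next label is Fri.121.

Fri.121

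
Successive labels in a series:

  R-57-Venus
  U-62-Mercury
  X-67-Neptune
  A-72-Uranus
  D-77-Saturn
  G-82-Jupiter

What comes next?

J-87-Mars

Letter goes R, U, X, A, D, G → J (letters move forward 3 places in the alphabet, wrapping Z→A).
Second component goes 57, 62, 67, 72, 77, 82 → 87 (+5 each step).
For the planet, runs backward through the planets Mercury→Neptune: Venus, Mercury, Neptune, Uranus, Saturn, Jupiter → Mars.
Putting it together: J-87-Mars.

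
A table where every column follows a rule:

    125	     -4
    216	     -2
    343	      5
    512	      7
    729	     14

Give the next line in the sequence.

1000  16

First component: 125, 216, 343, 512, 729 → 1000 (perfect cubes: 5³, 6³, 7³, …).
Second component: -4, -2, 5, 7, 14 → 16 (alternating steps +2, +7, +2, +7, …).
Putting it together: 1000  16.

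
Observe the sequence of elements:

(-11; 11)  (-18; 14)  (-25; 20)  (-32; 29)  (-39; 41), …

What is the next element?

For the first component, −7 each step: -11, -18, -25, -32, -39 → -46.
Second component — differences are 3, 6, 9, … (increasing by 3 each time): 11, 14, 20, 29, 41 → 56.
Putting it together: (-46; 56).

(-46; 56)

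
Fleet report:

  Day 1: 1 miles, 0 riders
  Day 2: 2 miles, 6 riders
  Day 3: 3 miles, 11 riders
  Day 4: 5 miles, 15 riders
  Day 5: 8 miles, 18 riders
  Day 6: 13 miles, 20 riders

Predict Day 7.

Miles: each term is the sum of the two before it, so 1, 2, 3, 5, 8, 13 → 21.
Riders: differences are 6, 5, 4, … (decreasing by 1 each time), so 0, 6, 11, 15, 18, 20 → 21.
Putting it together: 21 miles, 21 riders.

21 miles, 21 riders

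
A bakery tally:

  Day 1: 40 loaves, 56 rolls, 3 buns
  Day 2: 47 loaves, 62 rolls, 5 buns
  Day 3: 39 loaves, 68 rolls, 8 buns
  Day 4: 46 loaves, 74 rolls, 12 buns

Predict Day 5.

38 loaves, 80 rolls, 17 buns

Loaves: alternating steps +7, −8, +7, −8, …, so 40, 47, 39, 46 → 38.
Rolls — +6 each step: 56, 62, 68, 74 → 80.
Buns: differences are 2, 3, 4, … (increasing by 1 each time); 3, 5, 8, 12 → 17.
Putting it together: 38 loaves, 80 rolls, 17 buns.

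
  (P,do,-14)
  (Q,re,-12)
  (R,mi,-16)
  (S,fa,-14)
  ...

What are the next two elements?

(T,sol,-18), (U,la,-16)

For the letter, letters move forward 1 place in the alphabet: P, Q, R, S → T → U.
Note: do, re, mi, fa → sol → la (runs through the solfège scale do→ti).
Third component — alternating steps +2, −4, +2, −4, …: -14, -12, -16, -14 → -18 → -16.
So the next two elements are (T,sol,-18) and (U,la,-16).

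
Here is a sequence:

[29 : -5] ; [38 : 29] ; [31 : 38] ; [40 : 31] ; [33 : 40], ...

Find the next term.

[42 : 33]

First slot: alternating steps +9, −7, +9, −7, …, so 29, 38, 31, 40, 33 → 42.
Second slot: always the previous value of the first slot, so -5, 29, 38, 31, 40 → 33.
Putting it together: [42 : 33].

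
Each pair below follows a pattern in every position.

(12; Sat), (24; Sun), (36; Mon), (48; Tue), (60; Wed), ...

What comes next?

First component: 12, 24, 36, 48, 60 → 72 (+12 each step).
Day goes Sat, Sun, Mon, Tue, Wed → Thu (runs through the weekdays Mon→Sun).
So the next pair is (72; Thu).

(72; Thu)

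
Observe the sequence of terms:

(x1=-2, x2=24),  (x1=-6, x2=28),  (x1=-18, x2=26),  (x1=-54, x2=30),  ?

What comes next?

X1: ×3 each step, so -2, -6, -18, -54 → -162.
X2: alternating steps +4, −2, +4, −2, …, so 24, 28, 26, 30 → 28.
Putting it together: (x1=-162, x2=28).

(x1=-162, x2=28)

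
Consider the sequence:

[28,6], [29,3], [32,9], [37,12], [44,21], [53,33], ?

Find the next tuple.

First component: 28, 29, 32, 37, 44, 53 → 64 (differences are 1, 3, 5, … (increasing by 2 each time)).
Second component: 6, 3, 9, 12, 21, 33 → 54 (each term is the sum of the two before it).
Putting it together: [64,54].

[64,54]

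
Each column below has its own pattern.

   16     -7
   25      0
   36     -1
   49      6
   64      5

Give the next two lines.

81  12; 100  11

First component: 16, 25, 36, 49, 64 → 81 → 100 (perfect squares: 4², 5², 6², …).
Second component: -7, 0, -1, 6, 5 → 12 → 11 (alternating steps +7, −1, +7, −1, …).
So the next two lines are 81  12 and 100  11.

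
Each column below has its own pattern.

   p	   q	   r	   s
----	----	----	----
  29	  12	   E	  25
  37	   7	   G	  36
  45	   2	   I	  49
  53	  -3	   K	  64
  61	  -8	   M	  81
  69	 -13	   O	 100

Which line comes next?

77  -18  Q  121

Column p goes 29, 37, 45, 53, 61, 69 → 77 (+8 each step).
Column q: 12, 7, 2, -3, -8, -13 → -18 (−5 each step).
Column r: E, G, I, K, M, O → Q (letters move forward 2 places in the alphabet).
Column s: perfect squares: 5², 6², 7², …, so 25, 36, 49, 64, 81, 100 → 121.
Putting it together: 77  -18  Q  121.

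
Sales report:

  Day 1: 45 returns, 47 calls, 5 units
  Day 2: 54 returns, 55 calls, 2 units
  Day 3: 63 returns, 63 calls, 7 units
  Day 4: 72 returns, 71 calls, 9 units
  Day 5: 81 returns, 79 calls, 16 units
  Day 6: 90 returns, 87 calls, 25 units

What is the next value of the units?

41

Units goes 5, 2, 7, 9, 16, 25 → 41 (each term is the sum of the two before it).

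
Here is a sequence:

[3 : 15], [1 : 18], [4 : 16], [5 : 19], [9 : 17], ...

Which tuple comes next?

[14 : 20]

First component: each term is the sum of the two before it, so 3, 1, 4, 5, 9 → 14.
For the second component, alternating steps +3, −2, +3, −2, …: 15, 18, 16, 19, 17 → 20.
Putting it together: [14 : 20].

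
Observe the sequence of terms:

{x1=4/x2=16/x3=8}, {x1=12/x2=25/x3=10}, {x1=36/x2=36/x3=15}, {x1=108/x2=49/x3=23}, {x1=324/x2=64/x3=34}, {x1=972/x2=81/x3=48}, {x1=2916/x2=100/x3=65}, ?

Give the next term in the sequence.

{x1=8748/x2=121/x3=85}

X1: ×3 each step; 4, 12, 36, 108, 324, 972, 2916 → 8748.
X2: perfect squares: 4², 5², 6², …, so 16, 25, 36, 49, 64, 81, 100 → 121.
X3 — differences are 2, 5, 8, … (increasing by 3 each time): 8, 10, 15, 23, 34, 48, 65 → 85.
Combining the parts gives {x1=8748/x2=121/x3=85}.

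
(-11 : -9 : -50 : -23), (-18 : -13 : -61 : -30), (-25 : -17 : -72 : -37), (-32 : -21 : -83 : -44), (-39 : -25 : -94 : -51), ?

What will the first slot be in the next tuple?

For the first slot, −7 each step: -11, -18, -25, -32, -39 → -46.
For the second slot, −4 each step: -9, -13, -17, -21, -25 → -29.
Third slot: −11 each step, so -50, -61, -72, -83, -94 → -105.
For the fourth slot, always 12 less than the first slot: -23, -30, -37, -44, -51 → -58.

-46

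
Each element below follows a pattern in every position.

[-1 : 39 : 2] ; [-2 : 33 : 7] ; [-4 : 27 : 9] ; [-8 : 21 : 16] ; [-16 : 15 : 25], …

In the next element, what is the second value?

Second value goes 39, 33, 27, 21, 15 → 9 (−6 each step).

9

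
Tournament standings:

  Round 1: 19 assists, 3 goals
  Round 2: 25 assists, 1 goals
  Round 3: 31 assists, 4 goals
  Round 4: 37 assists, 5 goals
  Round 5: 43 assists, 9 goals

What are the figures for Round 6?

49 assists, 14 goals

Assists — +6 each step: 19, 25, 31, 37, 43 → 49.
Goals: each term is the sum of the two before it; 3, 1, 4, 5, 9 → 14.
So the next line is 49 assists, 14 goals.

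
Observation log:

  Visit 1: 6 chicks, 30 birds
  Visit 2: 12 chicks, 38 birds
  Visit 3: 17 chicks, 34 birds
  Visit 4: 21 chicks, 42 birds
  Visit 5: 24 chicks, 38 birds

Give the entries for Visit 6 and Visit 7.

26 chicks, 46 birds; 27 chicks, 42 birds

For the chicks, differences are 6, 5, 4, … (decreasing by 1 each time): 6, 12, 17, 21, 24 → 26 → 27.
For the birds, alternating steps +8, −4, +8, −4, …: 30, 38, 34, 42, 38 → 46 → 42.
So the next two rows are 26 chicks, 46 birds and 27 chicks, 42 birds.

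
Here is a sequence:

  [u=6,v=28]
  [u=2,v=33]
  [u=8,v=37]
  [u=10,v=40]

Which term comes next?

U: 6, 2, 8, 10 → 18 (each term is the sum of the two before it).
For the v, differences are 5, 4, 3, … (decreasing by 1 each time): 28, 33, 37, 40 → 42.
So the next term is [u=18,v=42].

[u=18,v=42]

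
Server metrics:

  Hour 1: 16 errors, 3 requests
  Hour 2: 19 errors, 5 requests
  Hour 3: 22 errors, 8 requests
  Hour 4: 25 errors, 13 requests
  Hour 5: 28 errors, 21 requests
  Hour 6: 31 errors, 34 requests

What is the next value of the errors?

Errors goes 16, 19, 22, 25, 28, 31 → 34 (+3 each step).
Requests: each term is the sum of the two before it; 3, 5, 8, 13, 21, 34 → 55.

34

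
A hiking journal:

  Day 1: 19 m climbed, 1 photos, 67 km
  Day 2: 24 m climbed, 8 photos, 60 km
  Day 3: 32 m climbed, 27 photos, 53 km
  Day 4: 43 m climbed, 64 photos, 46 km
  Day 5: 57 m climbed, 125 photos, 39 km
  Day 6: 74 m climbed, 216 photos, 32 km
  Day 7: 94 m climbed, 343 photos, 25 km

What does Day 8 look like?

117 m climbed, 512 photos, 18 km

M climbed: 19, 24, 32, 43, 57, 74, 94 → 117 (differences are 5, 8, 11, … (increasing by 3 each time)).
Photos goes 1, 8, 27, 64, 125, 216, 343 → 512 (perfect cubes: 1³, 2³, 3³, …).
Km: 67, 60, 53, 46, 39, 32, 25 → 18 (−7 each step).
So the next line is 117 m climbed, 512 photos, 18 km.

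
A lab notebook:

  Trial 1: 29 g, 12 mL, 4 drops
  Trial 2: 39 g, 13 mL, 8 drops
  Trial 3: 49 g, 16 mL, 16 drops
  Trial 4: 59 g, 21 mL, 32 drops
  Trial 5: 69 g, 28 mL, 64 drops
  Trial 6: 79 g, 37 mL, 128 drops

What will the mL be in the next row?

G goes 29, 39, 49, 59, 69, 79 → 89 (+10 each step).
ML: 12, 13, 16, 21, 28, 37 → 48 (differences are 1, 3, 5, … (increasing by 2 each time)).
Drops: 4, 8, 16, 32, 64, 128 → 256 (×2 each step).

48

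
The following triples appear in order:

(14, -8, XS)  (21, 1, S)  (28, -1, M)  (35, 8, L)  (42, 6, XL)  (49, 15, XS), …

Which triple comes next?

(56, 13, S)

First coordinate — +7 each step: 14, 21, 28, 35, 42, 49 → 56.
Second coordinate: -8, 1, -1, 8, 6, 15 → 13 (alternating steps +9, −2, +9, −2, …).
Size: XS, S, M, L, XL, XS → S (repeats XS → S → M → L → XL).
Putting it together: (56, 13, S).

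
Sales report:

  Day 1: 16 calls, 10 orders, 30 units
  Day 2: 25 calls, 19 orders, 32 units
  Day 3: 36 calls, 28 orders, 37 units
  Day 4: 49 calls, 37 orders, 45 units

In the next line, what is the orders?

46

Calls: 16, 25, 36, 49 → 64 (perfect squares: 4², 5², 6², …).
Orders: +9 each step, so 10, 19, 28, 37 → 46.
Units — differences are 2, 5, 8, … (increasing by 3 each time): 30, 32, 37, 45 → 56.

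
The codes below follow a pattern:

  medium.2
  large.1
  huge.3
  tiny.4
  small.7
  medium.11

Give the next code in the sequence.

large.18

Size — repeats medium → large → huge → tiny → small: medium, large, huge, tiny, small, medium → large.
Second component goes 2, 1, 3, 4, 7, 11 → 18 (each term is the sum of the two before it).
Combining the parts gives large.18.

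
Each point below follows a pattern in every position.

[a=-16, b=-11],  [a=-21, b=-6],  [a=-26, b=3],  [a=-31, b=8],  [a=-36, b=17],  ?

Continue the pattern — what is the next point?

[a=-41, b=22]

A: −5 each step; -16, -21, -26, -31, -36 → -41.
B: -11, -6, 3, 8, 17 → 22 (alternating steps +5, +9, +5, +9, …).
So the next point is [a=-41, b=22].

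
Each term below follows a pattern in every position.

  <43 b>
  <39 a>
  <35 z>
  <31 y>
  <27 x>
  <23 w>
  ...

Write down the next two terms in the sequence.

<19 v>, <15 u>

First slot — −4 each step: 43, 39, 35, 31, 27, 23 → 19 → 15.
For the letter, letters move back 1 place in the alphabet, wrapping A→Z: b, a, z, y, x, w → v → u.
So the next two terms are <19 v> and <15 u>.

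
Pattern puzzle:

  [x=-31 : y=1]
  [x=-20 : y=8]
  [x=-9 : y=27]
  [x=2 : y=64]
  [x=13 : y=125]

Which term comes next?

[x=24 : y=216]

For the x, +11 each step: -31, -20, -9, 2, 13 → 24.
For the y, perfect cubes: 1³, 2³, 3³, …: 1, 8, 27, 64, 125 → 216.
Combining the parts gives [x=24 : y=216].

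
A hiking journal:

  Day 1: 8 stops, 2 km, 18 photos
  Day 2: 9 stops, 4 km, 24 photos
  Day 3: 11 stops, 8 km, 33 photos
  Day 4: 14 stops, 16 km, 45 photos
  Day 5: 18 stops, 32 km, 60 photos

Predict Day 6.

23 stops, 64 km, 78 photos

Stops goes 8, 9, 11, 14, 18 → 23 (differences are 1, 2, 3, … (increasing by 1 each time)).
For the km, ×2 each step: 2, 4, 8, 16, 32 → 64.
For the photos, differences are 6, 9, 12, … (increasing by 3 each time): 18, 24, 33, 45, 60 → 78.
So the next record is 23 stops, 64 km, 78 photos.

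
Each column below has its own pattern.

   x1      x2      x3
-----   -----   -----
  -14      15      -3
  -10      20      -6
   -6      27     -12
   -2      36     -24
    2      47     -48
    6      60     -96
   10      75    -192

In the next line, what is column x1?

Column x1 goes -14, -10, -6, -2, 2, 6, 10 → 14 (+4 each step).

14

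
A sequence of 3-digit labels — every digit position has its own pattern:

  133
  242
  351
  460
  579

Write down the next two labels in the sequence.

First digit goes 1, 2, 3, 4, 5 → 6 → 7 (+1 each step, mod 10).
Second digit: +1 each step, mod 10; 3, 4, 5, 6, 7 → 8 → 9.
For the third digit, −1 each step, mod 10: 3, 2, 1, 0, 9 → 8 → 7.
Putting the parts together: 688 and then 797.

688 then 797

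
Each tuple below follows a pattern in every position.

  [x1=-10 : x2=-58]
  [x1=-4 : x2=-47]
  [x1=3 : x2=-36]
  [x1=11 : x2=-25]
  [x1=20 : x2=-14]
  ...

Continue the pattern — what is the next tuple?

[x1=30 : x2=-3]

For the x1, differences are 6, 7, 8, … (increasing by 1 each time): -10, -4, 3, 11, 20 → 30.
X2 — +11 each step: -58, -47, -36, -25, -14 → -3.
Combining the parts gives [x1=30 : x2=-3].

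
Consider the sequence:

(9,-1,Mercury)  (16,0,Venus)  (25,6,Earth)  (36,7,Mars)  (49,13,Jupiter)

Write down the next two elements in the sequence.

First component — perfect squares: 3², 4², 5², …: 9, 16, 25, 36, 49 → 64 → 81.
Second component: alternating steps +1, +6, +1, +6, …; -1, 0, 6, 7, 13 → 14 → 20.
Planet: Mercury, Venus, Earth, Mars, Jupiter → Saturn → Uranus (runs through the planets Mercury→Neptune).
So the next two elements are (64,14,Saturn) and (81,20,Uranus).

(64,14,Saturn), (81,20,Uranus)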